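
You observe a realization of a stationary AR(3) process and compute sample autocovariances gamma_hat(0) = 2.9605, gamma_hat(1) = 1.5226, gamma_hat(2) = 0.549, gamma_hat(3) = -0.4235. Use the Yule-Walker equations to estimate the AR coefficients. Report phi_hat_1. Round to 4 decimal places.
\hat\phi_{1} = 0.5410

The Yule-Walker equations for an AR(p) process read, in matrix form,
  Gamma_p phi = r_p,   with   (Gamma_p)_{ij} = gamma(|i - j|),
                       (r_p)_i = gamma(i),   i,j = 1..p.
Substitute the sample gammas (Toeplitz matrix and right-hand side of size 3):
  Gamma_p = [[2.9605, 1.5226, 0.549], [1.5226, 2.9605, 1.5226], [0.549, 1.5226, 2.9605]]
  r_p     = [1.5226, 0.549, -0.4235]
Written out (R1..R3):
  (R1) 2.9605 phi_1 + 1.5226 phi_2 + 0.549 phi_3 = 1.5226
  (R2) 1.5226 phi_1 + 2.9605 phi_2 + 1.5226 phi_3 = 0.549
  (R3) 0.549 phi_1 + 1.5226 phi_2 + 2.9605 phi_3 = -0.4235
Gaussian elimination:
  R2 <- R2 - (1.5226/2.9605) R1 = R2 - (0.514305) R1:  2.177419 phi_2 + 1.240247 phi_3 = -0.234081
  R3 <- R3 - (0.549/2.9605) R1 = R3 - (0.185442) R1:  1.240247 phi_2 + 2.858693 phi_3 = -0.705853
  R3 <- R3 - (1.240247/2.177419) R2 = R3 - (0.569595) R2:  2.152255 phi_3 = -0.572522
Back-substitution:
  phi_hat_3 = -0.572522 / 2.152255 = -0.26601
  phi_hat_2 = (-0.234081 - (1.240247)(-0.26601)) / 2.177419 = 0.044014
  phi_hat_1 = (1.5226 - (1.5226)(0.044014) - (0.549)(-0.26601)) / 2.9605 = 0.540998
So phi_hat = [0.5410, 0.0440, -0.2660].
Therefore phi_hat_1 = 0.5410.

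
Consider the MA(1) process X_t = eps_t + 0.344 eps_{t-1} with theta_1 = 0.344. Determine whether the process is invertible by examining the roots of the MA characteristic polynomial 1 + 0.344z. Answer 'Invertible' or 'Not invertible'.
\text{Invertible}

The MA(q) characteristic polynomial is P(z) = 1 + 0.344z.
Invertibility requires all roots to lie outside the unit circle, i.e. |z| > 1 for every root.
This is linear in z: 1 + (0.344) z = 0  =>  z = -1/(0.344) = -2.906977,  |z| = 2.906977.
Moduli of all roots: 2.9070.
All moduli strictly greater than 1? Yes.
Verdict: Invertible.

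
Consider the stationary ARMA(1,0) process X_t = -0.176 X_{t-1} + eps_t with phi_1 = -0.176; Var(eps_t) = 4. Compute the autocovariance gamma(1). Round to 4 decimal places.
\gamma(1) = -0.7265

Multiply the model equation by X_{t-k} and take expectations. With theta_0 = psi_0 = 1 and psi_j the MA(infinity) weights, this gives
  gamma(k) - sum_i phi_i gamma(k-i) = c_k,
  c_k = sigma^2 * sum_{j=k..q} theta_j psi_{j-k}   (c_k = 0 for k > q),
using gamma(-m) = gamma(m).
Pure AR (q = 0): c_0 = sigma^2 = 4, c_k = 0 for k >= 1.
Equations for k = 0 and k = 1 (AR order 1):
  gamma(0) = phi_1 gamma(1) + c_0
  gamma(1) = phi_1 gamma(0) + c_1
Substituting the second into the first: gamma(0) (1 - phi_1^2) = c_0 + phi_1 c_1, so
  gamma(0) = c_0 / (1 - phi_1^2) = 4 / (1 - (-0.176)^2) = 4 / 0.969024 = 4.127865.
  gamma(1) = phi_1 gamma(0) = (-0.176)(4.127865) = -0.726504.
Therefore gamma(1) = -0.7265 (to 4 decimal places).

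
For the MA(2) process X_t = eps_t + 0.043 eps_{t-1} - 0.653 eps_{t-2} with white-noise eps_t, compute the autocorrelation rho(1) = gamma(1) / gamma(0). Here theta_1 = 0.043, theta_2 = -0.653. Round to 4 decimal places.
\rho(1) = 0.0104

For an MA(q) process with theta_0 = 1, the autocovariance is
  gamma(k) = sigma^2 * sum_{i=0..q-k} theta_i * theta_{i+k},
and rho(k) = gamma(k) / gamma(0). Sigma^2 cancels.
  numerator   = (1)*(0.043) + (0.043)*(-0.653) = 0.014921.
  denominator = (1)^2 + (0.043)^2 + (-0.653)^2 = 1.428258.
  rho(1) = 0.014921 / 1.428258 = 0.0104.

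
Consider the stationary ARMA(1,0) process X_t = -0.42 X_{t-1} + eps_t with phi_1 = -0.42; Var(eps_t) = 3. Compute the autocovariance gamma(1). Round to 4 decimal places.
\gamma(1) = -1.5299

Multiply the model equation by X_{t-k} and take expectations. With theta_0 = psi_0 = 1 and psi_j the MA(infinity) weights, this gives
  gamma(k) - sum_i phi_i gamma(k-i) = c_k,
  c_k = sigma^2 * sum_{j=k..q} theta_j psi_{j-k}   (c_k = 0 for k > q),
using gamma(-m) = gamma(m).
Pure AR (q = 0): c_0 = sigma^2 = 3, c_k = 0 for k >= 1.
Equations for k = 0 and k = 1 (AR order 1):
  gamma(0) = phi_1 gamma(1) + c_0
  gamma(1) = phi_1 gamma(0) + c_1
Substituting the second into the first: gamma(0) (1 - phi_1^2) = c_0 + phi_1 c_1, so
  gamma(0) = c_0 / (1 - phi_1^2) = 3 / (1 - (-0.42)^2) = 3 / 0.8236 = 3.642545.
  gamma(1) = phi_1 gamma(0) = (-0.42)(3.642545) = -1.529869.
Therefore gamma(1) = -1.5299 (to 4 decimal places).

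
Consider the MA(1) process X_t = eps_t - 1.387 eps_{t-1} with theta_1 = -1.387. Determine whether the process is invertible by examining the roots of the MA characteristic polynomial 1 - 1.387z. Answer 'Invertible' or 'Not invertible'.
\text{Not invertible}

The MA(q) characteristic polynomial is P(z) = 1 - 1.387z.
Invertibility requires all roots to lie outside the unit circle, i.e. |z| > 1 for every root.
This is linear in z: 1 + (-1.387) z = 0  =>  z = -1/(-1.387) = 0.720981,  |z| = 0.720981.
Moduli of all roots: 0.7210.
All moduli strictly greater than 1? No.
Verdict: Not invertible.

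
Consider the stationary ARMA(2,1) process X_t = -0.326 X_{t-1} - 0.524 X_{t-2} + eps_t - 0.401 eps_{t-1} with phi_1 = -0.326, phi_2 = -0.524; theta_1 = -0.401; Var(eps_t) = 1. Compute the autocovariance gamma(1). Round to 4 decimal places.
\gamma(1) = -0.6748

Multiply the model equation by X_{t-k} and take expectations. With theta_0 = psi_0 = 1 and psi_j the MA(infinity) weights, this gives
  gamma(k) - sum_i phi_i gamma(k-i) = c_k,
  c_k = sigma^2 * sum_{j=k..q} theta_j psi_{j-k}   (c_k = 0 for k > q),
using gamma(-m) = gamma(m).
psi-weights needed (psi_j = theta_j + sum_i phi_i psi_{j-i}):
  psi_1 = theta_1 + phi_1 = -0.401 + (-0.326) = -0.727
Right-hand sides:
  c_0 = sigma^2 (1 + theta_1 psi_1) = 1 * (1 + (-0.401)(-0.727)) = 1 * 1.291527 = 1.291527
  c_1 = sigma^2 theta_1 = 1 * (-0.401) = -0.401
  c_2 = 0
Equations for k = 0, 1, 2 (AR order 2, c_2 = 0):
  (E0) gamma(0) = phi_1 gamma(1) + phi_2 gamma(2) + c_0
  (E1) gamma(1) = phi_1 gamma(0) + phi_2 gamma(1) + c_1
  (E2) gamma(2) = phi_1 gamma(1) + phi_2 gamma(0)
From (E1): gamma(1) = A gamma(0) + B with
  A = phi_1 / (1 - phi_2) = -0.326 / 1.524 = -0.213911,   B = c_1 / (1 - phi_2) = -0.401 / 1.524 = -0.263123.
Insert (E2) into (E0): gamma(0) (1 - phi_2^2) = phi_1 (1 + phi_2) gamma(1) + c_0.
  phi_1 (1 + phi_2) = (-0.326)(0.476) = -0.155176,   1 - phi_2^2 = 0.725424.
Replace gamma(1) by A gamma(0) + B and collect gamma(0):
  gamma(0) [0.725424 - (-0.155176)(-0.213911)] = (-0.155176)(-0.263123) + 1.291527
  gamma(0) * 0.69223 = 1.332357
  gamma(0) = 1.332357 / 0.69223 = 1.924732.
  gamma(1) = A gamma(0) + B = (-0.213911)(1.924732) + (-0.263123) = -0.674844.
Therefore gamma(1) = -0.6748 (to 4 decimal places).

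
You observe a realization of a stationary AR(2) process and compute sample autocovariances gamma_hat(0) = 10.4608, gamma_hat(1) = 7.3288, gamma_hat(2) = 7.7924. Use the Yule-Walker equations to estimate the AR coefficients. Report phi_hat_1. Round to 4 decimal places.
\hat\phi_{1} = 0.3510

The Yule-Walker equations for an AR(p) process read, in matrix form,
  Gamma_p phi = r_p,   with   (Gamma_p)_{ij} = gamma(|i - j|),
                       (r_p)_i = gamma(i),   i,j = 1..p.
Substitute the sample gammas (Toeplitz matrix and right-hand side of size 2):
  Gamma_p = [[10.4608, 7.3288], [7.3288, 10.4608]]
  r_p     = [7.3288, 7.7924]
Written out:
  10.4608 phi_1 + 7.3288 phi_2 = 7.3288
  7.3288 phi_1 + 10.4608 phi_2 = 7.7924
Solve by Cramer's rule:
  det = gamma(0)^2 - gamma(1)^2 = (10.4608)^2 - (7.3288)^2 = 109.42833664 - 53.71130944 = 55.7170272
  phi_hat_1 = [gamma(1) gamma(0) - gamma(1) gamma(2)] / det = [(7.3288)(10.4608) - (7.3288)(7.7924)] / 55.7170272 = 19.55616992 / 55.7170272 = 0.351
  phi_hat_2 = [gamma(0) gamma(2) - gamma(1)^2] / det = [(10.4608)(7.7924) - (7.3288)^2] / 55.7170272 = 27.80342848 / 55.7170272 = 0.499
So phi_hat = [0.3510, 0.4990].
Therefore phi_hat_1 = 0.3510.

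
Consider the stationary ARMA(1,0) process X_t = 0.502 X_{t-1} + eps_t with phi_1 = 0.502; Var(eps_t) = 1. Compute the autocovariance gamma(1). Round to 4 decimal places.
\gamma(1) = 0.6711

Multiply the model equation by X_{t-k} and take expectations. With theta_0 = psi_0 = 1 and psi_j the MA(infinity) weights, this gives
  gamma(k) - sum_i phi_i gamma(k-i) = c_k,
  c_k = sigma^2 * sum_{j=k..q} theta_j psi_{j-k}   (c_k = 0 for k > q),
using gamma(-m) = gamma(m).
Pure AR (q = 0): c_0 = sigma^2 = 1, c_k = 0 for k >= 1.
Equations for k = 0 and k = 1 (AR order 1):
  gamma(0) = phi_1 gamma(1) + c_0
  gamma(1) = phi_1 gamma(0) + c_1
Substituting the second into the first: gamma(0) (1 - phi_1^2) = c_0 + phi_1 c_1, so
  gamma(0) = c_0 / (1 - phi_1^2) = 1 / (1 - (0.502)^2) = 1 / 0.747996 = 1.336906.
  gamma(1) = phi_1 gamma(0) = (0.502)(1.336906) = 0.671127.
Therefore gamma(1) = 0.6711 (to 4 decimal places).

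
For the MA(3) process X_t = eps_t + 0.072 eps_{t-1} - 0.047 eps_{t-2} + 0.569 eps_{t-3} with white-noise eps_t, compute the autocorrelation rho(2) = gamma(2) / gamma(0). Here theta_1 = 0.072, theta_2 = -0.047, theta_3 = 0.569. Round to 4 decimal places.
\rho(2) = -0.0045

For an MA(q) process with theta_0 = 1, the autocovariance is
  gamma(k) = sigma^2 * sum_{i=0..q-k} theta_i * theta_{i+k},
and rho(k) = gamma(k) / gamma(0). Sigma^2 cancels.
  numerator   = (1)*(-0.047) + (0.072)*(0.569) = -0.006032.
  denominator = (1)^2 + (0.072)^2 + (-0.047)^2 + (0.569)^2 = 1.331154.
  rho(2) = -0.006032 / 1.331154 = -0.0045.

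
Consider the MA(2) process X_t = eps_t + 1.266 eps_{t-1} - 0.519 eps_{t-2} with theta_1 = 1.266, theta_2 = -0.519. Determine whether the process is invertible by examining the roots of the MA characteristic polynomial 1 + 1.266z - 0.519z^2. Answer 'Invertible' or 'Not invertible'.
\text{Not invertible}

The MA(q) characteristic polynomial is P(z) = 1 + 1.266z - 0.519z^2.
Invertibility requires all roots to lie outside the unit circle, i.e. |z| > 1 for every root.
Set 1 + (1.266) z + (-0.519) z^2 = 0, i.e. a z^2 + b z + c = 0 with a = -0.519, b = 1.266, c = 1.
Discriminant D = b^2 - 4ac = (1.266)^2 - 4*(-0.519)*1 = 1.602756 - (-2.076) = 3.678756.
D >= 0, so the roots are real: z = (-b +/- sqrt(D)) / (2a) = (-1.266 +/- 1.918008) / (-1.038).
  z_1 = (-1.266 + 1.918008) / (-1.038) = -0.6281,   |z_1| = 0.6281.
  z_2 = (-1.266 - 1.918008) / (-1.038) = 3.0674,   |z_2| = 3.0674.
Moduli of all roots: 0.6281, 3.0674.
All moduli strictly greater than 1? No.
Verdict: Not invertible.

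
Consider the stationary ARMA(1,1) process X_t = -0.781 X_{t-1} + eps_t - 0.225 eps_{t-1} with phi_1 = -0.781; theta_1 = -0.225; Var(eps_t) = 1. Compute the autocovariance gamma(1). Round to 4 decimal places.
\gamma(1) = -3.0325

Multiply the model equation by X_{t-k} and take expectations. With theta_0 = psi_0 = 1 and psi_j the MA(infinity) weights, this gives
  gamma(k) - sum_i phi_i gamma(k-i) = c_k,
  c_k = sigma^2 * sum_{j=k..q} theta_j psi_{j-k}   (c_k = 0 for k > q),
using gamma(-m) = gamma(m).
psi-weights needed (psi_j = theta_j + sum_i phi_i psi_{j-i}):
  psi_1 = theta_1 + phi_1 = -0.225 + (-0.781) = -1.006
Right-hand sides:
  c_0 = sigma^2 (1 + theta_1 psi_1) = 1 * (1 + (-0.225)(-1.006)) = 1 * 1.22635 = 1.22635
  c_1 = sigma^2 theta_1 = 1 * (-0.225) = -0.225
  c_2 = 0
Equations for k = 0 and k = 1 (AR order 1):
  gamma(0) = phi_1 gamma(1) + c_0
  gamma(1) = phi_1 gamma(0) + c_1
Substituting the second into the first: gamma(0) (1 - phi_1^2) = c_0 + phi_1 c_1, so
  gamma(0) = (c_0 + phi_1 c_1) / (1 - phi_1^2) = (1.22635 + (-0.781)(-0.225)) / (1 - (-0.781)^2) = 1.402075 / 0.390039 = 3.594705.
  gamma(1) = phi_1 gamma(0) + c_1 = (-0.781)(3.594705) + (-0.225) = -3.032464.
Therefore gamma(1) = -3.0325 (to 4 decimal places).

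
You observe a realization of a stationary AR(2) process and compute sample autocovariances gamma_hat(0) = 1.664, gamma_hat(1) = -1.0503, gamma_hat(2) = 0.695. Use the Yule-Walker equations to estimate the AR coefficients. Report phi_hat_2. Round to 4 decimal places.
\hat\phi_{2} = 0.0320

The Yule-Walker equations for an AR(p) process read, in matrix form,
  Gamma_p phi = r_p,   with   (Gamma_p)_{ij} = gamma(|i - j|),
                       (r_p)_i = gamma(i),   i,j = 1..p.
Substitute the sample gammas (Toeplitz matrix and right-hand side of size 2):
  Gamma_p = [[1.664, -1.0503], [-1.0503, 1.664]]
  r_p     = [-1.0503, 0.695]
Written out:
  1.664 phi_1 - 1.0503 phi_2 = -1.0503
  -1.0503 phi_1 + 1.664 phi_2 = 0.695
Solve by Cramer's rule:
  det = gamma(0)^2 - gamma(1)^2 = (1.664)^2 - (-1.0503)^2 = 2.768896 - 1.10313009 = 1.66576591
  phi_hat_1 = [gamma(1) gamma(0) - gamma(1) gamma(2)] / det = [(-1.0503)(1.664) - (-1.0503)(0.695)] / 1.66576591 = -1.0177407 / 1.66576591 = -0.611
  phi_hat_2 = [gamma(0) gamma(2) - gamma(1)^2] / det = [(1.664)(0.695) - (-1.0503)^2] / 1.66576591 = 0.05334991 / 1.66576591 = 0.032
So phi_hat = [-0.6110, 0.0320].
Therefore phi_hat_2 = 0.0320.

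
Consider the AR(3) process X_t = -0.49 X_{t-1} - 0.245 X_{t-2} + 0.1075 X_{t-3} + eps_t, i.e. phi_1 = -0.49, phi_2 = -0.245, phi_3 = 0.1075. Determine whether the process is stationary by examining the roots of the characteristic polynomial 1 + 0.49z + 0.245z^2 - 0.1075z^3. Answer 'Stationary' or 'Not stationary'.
\text{Stationary}

The AR(p) characteristic polynomial is P(z) = 1 + 0.49z + 0.245z^2 - 0.1075z^3.
Stationarity requires all roots to lie outside the unit circle, i.e. |z| > 1 for every root.
Degree 3: look for a simple real root z0 first, then factor out (1 - z/z0) and solve the remaining quadratic.
Testing z0 = 4: P(4) = 1 + (0.49)(4) + (0.245)(4)^2 + (-0.1075)(4)^3
  = 1 + (1.96) + (3.92) + (-6.88) = 0.  So z_0 = 4 is a root, |z_0| = 4.
Divide out the factor (1 - 0.25 z) = (1 - z/z0) (since 1/z0 = 0.25):
  P(z) = (1 - 0.25 z)(1 + (0.74) z + (0.43) z^2)
  [check: z-coef 0.74 - (0.25) = 0.49; z^2-coef 0.43 - (0.25)(0.74) = 0.245; z^3-coef -(0.25)(0.43) = -0.1075.]
Remaining roots from the quadratic factor 1 + (0.74) z + (0.43) z^2:
  Set 1 + (0.74) z + (0.43) z^2 = 0, i.e. a z^2 + b z + c = 0 with a = 0.43, b = 0.74, c = 1.
  Discriminant D = b^2 - 4ac = (0.74)^2 - 4*(0.43)*1 = 0.5476 - (1.72) = -1.1724.
  D < 0, so the roots are the complex-conjugate pair z = (-b +/- i sqrt(-D)) / (2a) = -0.8605 +/- 1.259i.
  For a conjugate pair |z|^2 = z * conj(z) = (product of roots) = c/a = 1/(0.43) = 2.325581, so |z| = sqrt(2.325581) = 1.525 for both roots.
Moduli of all roots: 4.0000, 1.5250, 1.5250.
All moduli strictly greater than 1? Yes.
Verdict: Stationary.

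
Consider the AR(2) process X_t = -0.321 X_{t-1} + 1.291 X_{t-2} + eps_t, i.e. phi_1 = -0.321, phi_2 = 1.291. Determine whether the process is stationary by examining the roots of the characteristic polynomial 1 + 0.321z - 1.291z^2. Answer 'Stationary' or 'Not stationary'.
\text{Not stationary}

The AR(p) characteristic polynomial is P(z) = 1 + 0.321z - 1.291z^2.
Stationarity requires all roots to lie outside the unit circle, i.e. |z| > 1 for every root.
Set 1 + (0.321) z + (-1.291) z^2 = 0, i.e. a z^2 + b z + c = 0 with a = -1.291, b = 0.321, c = 1.
Discriminant D = b^2 - 4ac = (0.321)^2 - 4*(-1.291)*1 = 0.103041 - (-5.164) = 5.267041.
D >= 0, so the roots are real: z = (-b +/- sqrt(D)) / (2a) = (-0.321 +/- 2.295003) / (-2.582).
  z_1 = (-0.321 + 2.295003) / (-2.582) = -0.7645,   |z_1| = 0.7645.
  z_2 = (-0.321 - 2.295003) / (-2.582) = 1.0132,   |z_2| = 1.0132.
Moduli of all roots: 0.7645, 1.0132.
All moduli strictly greater than 1? No.
Verdict: Not stationary.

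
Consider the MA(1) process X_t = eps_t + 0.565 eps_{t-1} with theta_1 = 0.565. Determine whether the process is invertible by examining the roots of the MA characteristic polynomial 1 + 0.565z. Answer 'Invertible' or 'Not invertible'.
\text{Invertible}

The MA(q) characteristic polynomial is P(z) = 1 + 0.565z.
Invertibility requires all roots to lie outside the unit circle, i.e. |z| > 1 for every root.
This is linear in z: 1 + (0.565) z = 0  =>  z = -1/(0.565) = -1.769912,  |z| = 1.769912.
Moduli of all roots: 1.7699.
All moduli strictly greater than 1? Yes.
Verdict: Invertible.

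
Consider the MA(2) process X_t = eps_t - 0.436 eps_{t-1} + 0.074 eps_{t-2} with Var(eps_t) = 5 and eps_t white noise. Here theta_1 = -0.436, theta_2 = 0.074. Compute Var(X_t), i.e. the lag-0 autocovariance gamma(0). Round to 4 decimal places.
\gamma(0) = 5.9779

For an MA(q) process X_t = eps_t + sum_i theta_i eps_{t-i} with
Var(eps_t) = sigma^2, the variance is
  gamma(0) = sigma^2 * (1 + sum_i theta_i^2).
  sum_i theta_i^2 = (-0.436)^2 + (0.074)^2 = 0.190096 + 0.005476 = 0.195572.
  gamma(0) = 5 * (1 + 0.195572) = 5 * 1.195572 = 5.97786, which rounds to 5.9779.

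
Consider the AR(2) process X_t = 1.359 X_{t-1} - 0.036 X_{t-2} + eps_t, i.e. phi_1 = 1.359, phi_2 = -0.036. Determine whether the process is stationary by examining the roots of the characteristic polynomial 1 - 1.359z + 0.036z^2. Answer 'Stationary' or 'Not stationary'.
\text{Not stationary}

The AR(p) characteristic polynomial is P(z) = 1 - 1.359z + 0.036z^2.
Stationarity requires all roots to lie outside the unit circle, i.e. |z| > 1 for every root.
Set 1 + (-1.359) z + (0.036) z^2 = 0, i.e. a z^2 + b z + c = 0 with a = 0.036, b = -1.359, c = 1.
Discriminant D = b^2 - 4ac = (-1.359)^2 - 4*(0.036)*1 = 1.846881 - (0.144) = 1.702881.
D >= 0, so the roots are real: z = (-b +/- sqrt(D)) / (2a) = (1.359 +/- 1.304945) / (0.072).
  z_1 = (1.359 + 1.304945) / (0.072) = 36.9992,   |z_1| = 36.9992.
  z_2 = (1.359 - 1.304945) / (0.072) = 0.7508,   |z_2| = 0.7508.
Moduli of all roots: 36.9992, 0.7508.
All moduli strictly greater than 1? No.
Verdict: Not stationary.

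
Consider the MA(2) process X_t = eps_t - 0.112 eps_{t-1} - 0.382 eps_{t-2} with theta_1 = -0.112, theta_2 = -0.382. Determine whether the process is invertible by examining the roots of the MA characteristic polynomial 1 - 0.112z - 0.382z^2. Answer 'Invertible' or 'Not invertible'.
\text{Invertible}

The MA(q) characteristic polynomial is P(z) = 1 - 0.112z - 0.382z^2.
Invertibility requires all roots to lie outside the unit circle, i.e. |z| > 1 for every root.
Set 1 + (-0.112) z + (-0.382) z^2 = 0, i.e. a z^2 + b z + c = 0 with a = -0.382, b = -0.112, c = 1.
Discriminant D = b^2 - 4ac = (-0.112)^2 - 4*(-0.382)*1 = 0.012544 - (-1.528) = 1.540544.
D >= 0, so the roots are real: z = (-b +/- sqrt(D)) / (2a) = (0.112 +/- 1.241187) / (-0.764).
  z_1 = (0.112 + 1.241187) / (-0.764) = -1.7712,   |z_1| = 1.7712.
  z_2 = (0.112 - 1.241187) / (-0.764) = 1.478,   |z_2| = 1.478.
Moduli of all roots: 1.7712, 1.4780.
All moduli strictly greater than 1? Yes.
Verdict: Invertible.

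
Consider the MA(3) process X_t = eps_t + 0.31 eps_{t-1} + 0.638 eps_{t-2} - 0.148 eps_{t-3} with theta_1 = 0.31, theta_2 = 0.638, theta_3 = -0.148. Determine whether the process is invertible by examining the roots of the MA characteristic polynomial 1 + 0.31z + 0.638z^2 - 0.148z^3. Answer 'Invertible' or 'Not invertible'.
\text{Invertible}

The MA(q) characteristic polynomial is P(z) = 1 + 0.31z + 0.638z^2 - 0.148z^3.
Invertibility requires all roots to lie outside the unit circle, i.e. |z| > 1 for every root.
Degree 3: look for a simple real root z0 first, then factor out (1 - z/z0) and solve the remaining quadratic.
Testing z0 = 5: P(5) = 1 + (0.31)(5) + (0.638)(5)^2 + (-0.148)(5)^3
  = 1 + (1.55) + (15.95) + (-18.5) = 0.  So z_0 = 5 is a root, |z_0| = 5.
Divide out the factor (1 - 0.2 z) = (1 - z/z0) (since 1/z0 = 0.2):
  P(z) = (1 - 0.2 z)(1 + (0.51) z + (0.74) z^2)
  [check: z-coef 0.51 - (0.2) = 0.31; z^2-coef 0.74 - (0.2)(0.51) = 0.638; z^3-coef -(0.2)(0.74) = -0.148.]
Remaining roots from the quadratic factor 1 + (0.51) z + (0.74) z^2:
  Set 1 + (0.51) z + (0.74) z^2 = 0, i.e. a z^2 + b z + c = 0 with a = 0.74, b = 0.51, c = 1.
  Discriminant D = b^2 - 4ac = (0.51)^2 - 4*(0.74)*1 = 0.2601 - (2.96) = -2.6999.
  D < 0, so the roots are the complex-conjugate pair z = (-b +/- i sqrt(-D)) / (2a) = -0.3446 +/- 1.1102i.
  For a conjugate pair |z|^2 = z * conj(z) = (product of roots) = c/a = 1/(0.74) = 1.351351, so |z| = sqrt(1.351351) = 1.1625 for both roots.
Moduli of all roots: 5.0000, 1.1625, 1.1625.
All moduli strictly greater than 1? Yes.
Verdict: Invertible.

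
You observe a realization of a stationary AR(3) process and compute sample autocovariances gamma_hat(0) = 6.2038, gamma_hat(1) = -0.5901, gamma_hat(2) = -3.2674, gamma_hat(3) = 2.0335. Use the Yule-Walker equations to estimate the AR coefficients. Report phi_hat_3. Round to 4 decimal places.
\hat\phi_{3} = 0.2840

The Yule-Walker equations for an AR(p) process read, in matrix form,
  Gamma_p phi = r_p,   with   (Gamma_p)_{ij} = gamma(|i - j|),
                       (r_p)_i = gamma(i),   i,j = 1..p.
Substitute the sample gammas (Toeplitz matrix and right-hand side of size 3):
  Gamma_p = [[6.2038, -0.5901, -3.2674], [-0.5901, 6.2038, -0.5901], [-3.2674, -0.5901, 6.2038]]
  r_p     = [-0.5901, -3.2674, 2.0335]
Written out (R1..R3):
  (R1) 6.2038 phi_1 - 0.5901 phi_2 - 3.2674 phi_3 = -0.5901
  (R2) -0.5901 phi_1 + 6.2038 phi_2 - 0.5901 phi_3 = -3.2674
  (R3) -3.2674 phi_1 - 0.5901 phi_2 + 6.2038 phi_3 = 2.0335
Gaussian elimination:
  R2 <- R2 - (-0.5901/6.2038) R1 = R2 - (-0.095119) R1:  6.14767 phi_2 - 0.900892 phi_3 = -3.32353
  R3 <- R3 - (-3.2674/6.2038) R1 = R3 - (-0.526677) R1:  -0.900892 phi_2 + 4.482935 phi_3 = 1.722708
  R3 <- R3 - (-0.900892/6.14767) R2 = R3 - (-0.146542) R2:  4.350916 phi_3 = 1.235671
Back-substitution:
  phi_hat_3 = 1.235671 / 4.350916 = 0.284002
  phi_hat_2 = (-3.32353 - (-0.900892)(0.284002)) / 6.14767 = -0.498998
  phi_hat_1 = (-0.5901 - (-0.5901)(-0.498998) - (-3.2674)(0.284002)) / 6.2038 = 0.006994
So phi_hat = [0.0070, -0.4990, 0.2840].
Therefore phi_hat_3 = 0.2840.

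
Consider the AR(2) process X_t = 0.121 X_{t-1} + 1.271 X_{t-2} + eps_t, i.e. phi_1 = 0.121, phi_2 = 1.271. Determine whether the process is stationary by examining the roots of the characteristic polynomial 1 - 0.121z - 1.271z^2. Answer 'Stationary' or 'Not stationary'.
\text{Not stationary}

The AR(p) characteristic polynomial is P(z) = 1 - 0.121z - 1.271z^2.
Stationarity requires all roots to lie outside the unit circle, i.e. |z| > 1 for every root.
Set 1 + (-0.121) z + (-1.271) z^2 = 0, i.e. a z^2 + b z + c = 0 with a = -1.271, b = -0.121, c = 1.
Discriminant D = b^2 - 4ac = (-0.121)^2 - 4*(-1.271)*1 = 0.014641 - (-5.084) = 5.098641.
D >= 0, so the roots are real: z = (-b +/- sqrt(D)) / (2a) = (0.121 +/- 2.258017) / (-2.542).
  z_1 = (0.121 + 2.258017) / (-2.542) = -0.9359,   |z_1| = 0.9359.
  z_2 = (0.121 - 2.258017) / (-2.542) = 0.8407,   |z_2| = 0.8407.
Moduli of all roots: 0.9359, 0.8407.
All moduli strictly greater than 1? No.
Verdict: Not stationary.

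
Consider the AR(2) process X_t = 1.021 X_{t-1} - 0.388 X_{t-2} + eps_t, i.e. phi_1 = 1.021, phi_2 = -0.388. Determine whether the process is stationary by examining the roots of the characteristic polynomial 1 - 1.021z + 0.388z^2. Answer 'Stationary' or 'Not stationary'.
\text{Stationary}

The AR(p) characteristic polynomial is P(z) = 1 - 1.021z + 0.388z^2.
Stationarity requires all roots to lie outside the unit circle, i.e. |z| > 1 for every root.
Set 1 + (-1.021) z + (0.388) z^2 = 0, i.e. a z^2 + b z + c = 0 with a = 0.388, b = -1.021, c = 1.
Discriminant D = b^2 - 4ac = (-1.021)^2 - 4*(0.388)*1 = 1.042441 - (1.552) = -0.509559.
D < 0, so the roots are the complex-conjugate pair z = (-b +/- i sqrt(-D)) / (2a) = 1.3157 +/- 0.9199i.
For a conjugate pair |z|^2 = z * conj(z) = (product of roots) = c/a = 1/(0.388) = 2.57732, so |z| = sqrt(2.57732) = 1.6054 for both roots.
Moduli of all roots: 1.6054, 1.6054.
All moduli strictly greater than 1? Yes.
Verdict: Stationary.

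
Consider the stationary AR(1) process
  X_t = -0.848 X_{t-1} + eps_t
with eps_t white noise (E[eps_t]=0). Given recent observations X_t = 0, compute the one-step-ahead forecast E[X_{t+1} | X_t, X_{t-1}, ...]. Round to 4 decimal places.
E[X_{t+1} \mid \mathcal F_t] = 0.0000

For an AR(p) model X_t = c + sum_i phi_i X_{t-i} + eps_t, the
one-step-ahead conditional mean is
  E[X_{t+1} | X_t, ...] = c + sum_i phi_i X_{t+1-i}.
Substitute known values:
  E[X_{t+1} | ...] = (-0.848) * (0)
                   = 0.0000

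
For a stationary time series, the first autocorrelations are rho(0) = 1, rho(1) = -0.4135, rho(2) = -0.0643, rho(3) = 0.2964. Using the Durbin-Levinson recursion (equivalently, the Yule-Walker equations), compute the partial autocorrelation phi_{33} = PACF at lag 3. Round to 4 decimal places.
\phi_{33} = 0.1901

The PACF at lag k is phi_{kk}, the last component of the solution
to the Yule-Walker system G_k phi = r_k where
  (G_k)_{ij} = rho(|i - j|), (r_k)_i = rho(i), i,j = 1..k.
Equivalently, Durbin-Levinson gives phi_{kk} iteratively:
  phi_{11} = rho(1)
  phi_{kk} = [rho(k) - sum_{j=1..k-1} phi_{k-1,j} rho(k-j)]
            / [1 - sum_{j=1..k-1} phi_{k-1,j} rho(j)],
  phi_{k,j} = phi_{k-1,j} - phi_{kk} phi_{k-1,k-j},  j = 1..k-1.
Step k = 1:
  phi_11 = rho(1) = -0.4135.
Step k = 2:
  phi_22 = [rho(2) - phi_11 rho(1)] / [1 - phi_11 rho(1)] = [-0.0643 - (-0.4135)(-0.4135)] / [1 - (-0.4135)(-0.4135)]
         = -0.23528225 / 0.82901775 = -0.283808.
  Update: phi_21 = phi_11 - phi_22 phi_11 = -0.4135 - (-0.283808)(-0.4135) = -0.530855.
Step k = 3:
  phi_33 = [rho(3) - phi_21 rho(2) - phi_22 rho(1)] / [1 - phi_21 rho(1) - phi_22 rho(2)]
    numerator   = 0.2964 - (-0.530855)(-0.0643) - (-0.283808)(-0.4135) = 0.14491124
    denominator = 1 - (-0.530855)(-0.4135) - (-0.283808)(-0.0643) = 0.76224266
  phi_33 = 0.14491124 / 0.76224266 = 0.1901.
Therefore phi_{33} = 0.1901.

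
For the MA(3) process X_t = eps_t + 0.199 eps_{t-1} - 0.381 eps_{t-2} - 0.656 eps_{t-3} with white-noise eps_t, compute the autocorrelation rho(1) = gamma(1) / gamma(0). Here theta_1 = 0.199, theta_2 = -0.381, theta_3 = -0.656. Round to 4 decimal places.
\rho(1) = 0.2310

For an MA(q) process with theta_0 = 1, the autocovariance is
  gamma(k) = sigma^2 * sum_{i=0..q-k} theta_i * theta_{i+k},
and rho(k) = gamma(k) / gamma(0). Sigma^2 cancels.
  numerator   = (1)*(0.199) + (0.199)*(-0.381) + (-0.381)*(-0.656) = 0.373117.
  denominator = (1)^2 + (0.199)^2 + (-0.381)^2 + (-0.656)^2 = 1.615098.
  rho(1) = 0.373117 / 1.615098 = 0.2310.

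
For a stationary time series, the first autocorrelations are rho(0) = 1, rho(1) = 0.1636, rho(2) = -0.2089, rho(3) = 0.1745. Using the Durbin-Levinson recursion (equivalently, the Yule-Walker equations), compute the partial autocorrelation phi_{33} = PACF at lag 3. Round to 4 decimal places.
\phi_{33} = 0.2800

The PACF at lag k is phi_{kk}, the last component of the solution
to the Yule-Walker system G_k phi = r_k where
  (G_k)_{ij} = rho(|i - j|), (r_k)_i = rho(i), i,j = 1..k.
Equivalently, Durbin-Levinson gives phi_{kk} iteratively:
  phi_{11} = rho(1)
  phi_{kk} = [rho(k) - sum_{j=1..k-1} phi_{k-1,j} rho(k-j)]
            / [1 - sum_{j=1..k-1} phi_{k-1,j} rho(j)],
  phi_{k,j} = phi_{k-1,j} - phi_{kk} phi_{k-1,k-j},  j = 1..k-1.
Step k = 1:
  phi_11 = rho(1) = 0.1636.
Step k = 2:
  phi_22 = [rho(2) - phi_11 rho(1)] / [1 - phi_11 rho(1)] = [-0.2089 - (0.1636)(0.1636)] / [1 - (0.1636)(0.1636)]
         = -0.23566496 / 0.97323504 = -0.242146.
  Update: phi_21 = phi_11 - phi_22 phi_11 = 0.1636 - (-0.242146)(0.1636) = 0.203215.
Step k = 3:
  phi_33 = [rho(3) - phi_21 rho(2) - phi_22 rho(1)] / [1 - phi_21 rho(1) - phi_22 rho(2)]
    numerator   = 0.1745 - (0.203215)(-0.2089) - (-0.242146)(0.1636) = 0.25656671
    denominator = 1 - (0.203215)(0.1636) - (-0.242146)(-0.2089) = 0.91616972
  phi_33 = 0.25656671 / 0.91616972 = 0.28.
Therefore phi_{33} = 0.2800.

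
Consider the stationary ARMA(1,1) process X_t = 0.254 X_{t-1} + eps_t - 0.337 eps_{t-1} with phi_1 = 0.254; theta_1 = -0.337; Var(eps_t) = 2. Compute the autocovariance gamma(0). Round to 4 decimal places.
\gamma(0) = 2.0147

Multiply the model equation by X_{t-k} and take expectations. With theta_0 = psi_0 = 1 and psi_j the MA(infinity) weights, this gives
  gamma(k) - sum_i phi_i gamma(k-i) = c_k,
  c_k = sigma^2 * sum_{j=k..q} theta_j psi_{j-k}   (c_k = 0 for k > q),
using gamma(-m) = gamma(m).
psi-weights needed (psi_j = theta_j + sum_i phi_i psi_{j-i}):
  psi_1 = theta_1 + phi_1 = -0.337 + (0.254) = -0.083
Right-hand sides:
  c_0 = sigma^2 (1 + theta_1 psi_1) = 2 * (1 + (-0.337)(-0.083)) = 2 * 1.027971 = 2.055942
  c_1 = sigma^2 theta_1 = 2 * (-0.337) = -0.674
  c_2 = 0
Equations for k = 0 and k = 1 (AR order 1):
  gamma(0) = phi_1 gamma(1) + c_0
  gamma(1) = phi_1 gamma(0) + c_1
Substituting the second into the first: gamma(0) (1 - phi_1^2) = c_0 + phi_1 c_1, so
  gamma(0) = (c_0 + phi_1 c_1) / (1 - phi_1^2) = (2.055942 + (0.254)(-0.674)) / (1 - (0.254)^2) = 1.884746 / 0.935484 = 2.014728.
Therefore gamma(0) = 2.0147 (to 4 decimal places).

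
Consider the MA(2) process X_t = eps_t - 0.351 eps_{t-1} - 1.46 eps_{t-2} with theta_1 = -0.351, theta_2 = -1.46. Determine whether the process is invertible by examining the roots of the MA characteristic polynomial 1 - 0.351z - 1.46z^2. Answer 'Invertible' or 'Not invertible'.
\text{Not invertible}

The MA(q) characteristic polynomial is P(z) = 1 - 0.351z - 1.46z^2.
Invertibility requires all roots to lie outside the unit circle, i.e. |z| > 1 for every root.
Set 1 + (-0.351) z + (-1.46) z^2 = 0, i.e. a z^2 + b z + c = 0 with a = -1.46, b = -0.351, c = 1.
Discriminant D = b^2 - 4ac = (-0.351)^2 - 4*(-1.46)*1 = 0.123201 - (-5.84) = 5.963201.
D >= 0, so the roots are real: z = (-b +/- sqrt(D)) / (2a) = (0.351 +/- 2.441967) / (-2.92).
  z_1 = (0.351 + 2.441967) / (-2.92) = -0.9565,   |z_1| = 0.9565.
  z_2 = (0.351 - 2.441967) / (-2.92) = 0.7161,   |z_2| = 0.7161.
Moduli of all roots: 0.9565, 0.7161.
All moduli strictly greater than 1? No.
Verdict: Not invertible.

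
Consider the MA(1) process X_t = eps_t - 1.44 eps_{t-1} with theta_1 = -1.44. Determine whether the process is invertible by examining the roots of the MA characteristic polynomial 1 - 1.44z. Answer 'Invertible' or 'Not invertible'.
\text{Not invertible}

The MA(q) characteristic polynomial is P(z) = 1 - 1.44z.
Invertibility requires all roots to lie outside the unit circle, i.e. |z| > 1 for every root.
This is linear in z: 1 + (-1.44) z = 0  =>  z = -1/(-1.44) = 0.694444,  |z| = 0.694444.
Moduli of all roots: 0.6944.
All moduli strictly greater than 1? No.
Verdict: Not invertible.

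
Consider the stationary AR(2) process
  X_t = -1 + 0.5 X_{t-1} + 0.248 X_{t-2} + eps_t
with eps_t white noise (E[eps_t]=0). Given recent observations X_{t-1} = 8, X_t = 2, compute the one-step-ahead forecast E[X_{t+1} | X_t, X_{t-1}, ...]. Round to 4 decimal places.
E[X_{t+1} \mid \mathcal F_t] = 1.9840

For an AR(p) model X_t = c + sum_i phi_i X_{t-i} + eps_t, the
one-step-ahead conditional mean is
  E[X_{t+1} | X_t, ...] = c + sum_i phi_i X_{t+1-i}.
Substitute known values:
  E[X_{t+1} | ...] = -1 + (0.5) * (2) + (0.248) * (8)
                   = 1.9840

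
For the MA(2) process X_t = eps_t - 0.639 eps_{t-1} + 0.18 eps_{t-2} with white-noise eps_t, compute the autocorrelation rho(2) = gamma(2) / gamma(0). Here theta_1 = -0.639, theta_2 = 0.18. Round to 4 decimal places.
\rho(2) = 0.1249

For an MA(q) process with theta_0 = 1, the autocovariance is
  gamma(k) = sigma^2 * sum_{i=0..q-k} theta_i * theta_{i+k},
and rho(k) = gamma(k) / gamma(0). Sigma^2 cancels.
  numerator   = (1)*(0.18) = 0.18.
  denominator = (1)^2 + (-0.639)^2 + (0.18)^2 = 1.440721.
  rho(2) = 0.18 / 1.440721 = 0.1249.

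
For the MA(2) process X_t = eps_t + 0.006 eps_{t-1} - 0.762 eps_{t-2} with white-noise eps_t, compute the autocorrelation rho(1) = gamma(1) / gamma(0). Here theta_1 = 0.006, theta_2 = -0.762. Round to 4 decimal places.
\rho(1) = 0.0009

For an MA(q) process with theta_0 = 1, the autocovariance is
  gamma(k) = sigma^2 * sum_{i=0..q-k} theta_i * theta_{i+k},
and rho(k) = gamma(k) / gamma(0). Sigma^2 cancels.
  numerator   = (1)*(0.006) + (0.006)*(-0.762) = 0.001428.
  denominator = (1)^2 + (0.006)^2 + (-0.762)^2 = 1.58068.
  rho(1) = 0.001428 / 1.58068 = 0.0009.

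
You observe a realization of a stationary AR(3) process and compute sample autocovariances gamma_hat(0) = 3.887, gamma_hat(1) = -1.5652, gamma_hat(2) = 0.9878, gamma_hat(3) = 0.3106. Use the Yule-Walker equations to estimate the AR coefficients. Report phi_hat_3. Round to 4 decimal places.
\hat\phi_{3} = 0.2600

The Yule-Walker equations for an AR(p) process read, in matrix form,
  Gamma_p phi = r_p,   with   (Gamma_p)_{ij} = gamma(|i - j|),
                       (r_p)_i = gamma(i),   i,j = 1..p.
Substitute the sample gammas (Toeplitz matrix and right-hand side of size 3):
  Gamma_p = [[3.887, -1.5652, 0.9878], [-1.5652, 3.887, -1.5652], [0.9878, -1.5652, 3.887]]
  r_p     = [-1.5652, 0.9878, 0.3106]
Written out (R1..R3):
  (R1) 3.887 phi_1 - 1.5652 phi_2 + 0.9878 phi_3 = -1.5652
  (R2) -1.5652 phi_1 + 3.887 phi_2 - 1.5652 phi_3 = 0.9878
  (R3) 0.9878 phi_1 - 1.5652 phi_2 + 3.887 phi_3 = 0.3106
Gaussian elimination:
  R2 <- R2 - (-1.5652/3.887) R1 = R2 - (-0.402676) R1:  3.256732 phi_2 - 1.167437 phi_3 = 0.357532
  R3 <- R3 - (0.9878/3.887) R1 = R3 - (0.254129) R1:  -1.167437 phi_2 + 3.635971 phi_3 = 0.708363
  R3 <- R3 - (-1.167437/3.256732) R2 = R3 - (-0.358469) R2:  3.217481 phi_3 = 0.836527
Back-substitution:
  phi_hat_3 = 0.836527 / 3.217481 = 0.259994
  phi_hat_2 = (0.357532 - (-1.167437)(0.259994)) / 3.256732 = 0.202982
  phi_hat_1 = (-1.5652 - (-1.5652)(0.202982) - (0.9878)(0.259994)) / 3.887 = -0.387012
So phi_hat = [-0.3870, 0.2030, 0.2600].
Therefore phi_hat_3 = 0.2600.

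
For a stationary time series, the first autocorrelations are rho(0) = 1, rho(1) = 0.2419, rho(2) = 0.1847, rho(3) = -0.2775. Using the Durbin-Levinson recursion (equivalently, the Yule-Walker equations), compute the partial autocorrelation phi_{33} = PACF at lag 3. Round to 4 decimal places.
\phi_{33} = -0.3771

The PACF at lag k is phi_{kk}, the last component of the solution
to the Yule-Walker system G_k phi = r_k where
  (G_k)_{ij} = rho(|i - j|), (r_k)_i = rho(i), i,j = 1..k.
Equivalently, Durbin-Levinson gives phi_{kk} iteratively:
  phi_{11} = rho(1)
  phi_{kk} = [rho(k) - sum_{j=1..k-1} phi_{k-1,j} rho(k-j)]
            / [1 - sum_{j=1..k-1} phi_{k-1,j} rho(j)],
  phi_{k,j} = phi_{k-1,j} - phi_{kk} phi_{k-1,k-j},  j = 1..k-1.
Step k = 1:
  phi_11 = rho(1) = 0.2419.
Step k = 2:
  phi_22 = [rho(2) - phi_11 rho(1)] / [1 - phi_11 rho(1)] = [0.1847 - (0.2419)(0.2419)] / [1 - (0.2419)(0.2419)]
         = 0.12618439 / 0.94148439 = 0.134027.
  Update: phi_21 = phi_11 - phi_22 phi_11 = 0.2419 - (0.134027)(0.2419) = 0.209479.
Step k = 3:
  phi_33 = [rho(3) - phi_21 rho(2) - phi_22 rho(1)] / [1 - phi_21 rho(1) - phi_22 rho(2)]
    numerator   = -0.2775 - (0.209479)(0.1847) - (0.134027)(0.2419) = -0.34861189
    denominator = 1 - (0.209479)(0.2419) - (0.134027)(0.1847) = 0.92457227
  phi_33 = -0.34861189 / 0.92457227 = -0.3771.
Therefore phi_{33} = -0.3771.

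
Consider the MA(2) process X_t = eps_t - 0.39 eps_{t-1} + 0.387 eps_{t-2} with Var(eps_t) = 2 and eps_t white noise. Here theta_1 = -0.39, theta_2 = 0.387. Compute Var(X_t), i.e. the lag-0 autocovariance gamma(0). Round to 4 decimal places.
\gamma(0) = 2.6037

For an MA(q) process X_t = eps_t + sum_i theta_i eps_{t-i} with
Var(eps_t) = sigma^2, the variance is
  gamma(0) = sigma^2 * (1 + sum_i theta_i^2).
  sum_i theta_i^2 = (-0.39)^2 + (0.387)^2 = 0.1521 + 0.149769 = 0.301869.
  gamma(0) = 2 * (1 + 0.301869) = 2 * 1.301869 = 2.603738, which rounds to 2.6037.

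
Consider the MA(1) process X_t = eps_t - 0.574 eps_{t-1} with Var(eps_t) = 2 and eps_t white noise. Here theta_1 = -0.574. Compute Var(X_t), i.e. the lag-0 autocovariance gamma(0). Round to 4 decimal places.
\gamma(0) = 2.6590

For an MA(q) process X_t = eps_t + sum_i theta_i eps_{t-i} with
Var(eps_t) = sigma^2, the variance is
  gamma(0) = sigma^2 * (1 + sum_i theta_i^2).
  sum_i theta_i^2 = (-0.574)^2 = 0.329476.
  gamma(0) = 2 * (1 + 0.329476) = 2 * 1.329476 = 2.658952, which rounds to 2.6590.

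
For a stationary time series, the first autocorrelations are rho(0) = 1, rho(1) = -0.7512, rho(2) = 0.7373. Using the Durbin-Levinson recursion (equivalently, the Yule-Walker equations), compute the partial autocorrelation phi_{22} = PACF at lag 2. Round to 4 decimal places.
\phi_{22} = 0.3971

The PACF at lag k is phi_{kk}, the last component of the solution
to the Yule-Walker system G_k phi = r_k where
  (G_k)_{ij} = rho(|i - j|), (r_k)_i = rho(i), i,j = 1..k.
Equivalently, Durbin-Levinson gives phi_{kk} iteratively:
  phi_{11} = rho(1)
  phi_{kk} = [rho(k) - sum_{j=1..k-1} phi_{k-1,j} rho(k-j)]
            / [1 - sum_{j=1..k-1} phi_{k-1,j} rho(j)],
  phi_{k,j} = phi_{k-1,j} - phi_{kk} phi_{k-1,k-j},  j = 1..k-1.
Step k = 1:
  phi_11 = rho(1) = -0.7512.
Step k = 2:
  phi_22 = [rho(2) - phi_11 rho(1)] / [1 - phi_11 rho(1)] = [0.7373 - (-0.7512)(-0.7512)] / [1 - (-0.7512)(-0.7512)]
         = 0.17299856 / 0.43569856 = 0.3971.
Therefore phi_{22} = 0.3971.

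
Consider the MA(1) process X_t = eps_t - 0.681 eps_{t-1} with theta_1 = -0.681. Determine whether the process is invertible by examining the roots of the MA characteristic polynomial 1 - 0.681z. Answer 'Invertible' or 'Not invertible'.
\text{Invertible}

The MA(q) characteristic polynomial is P(z) = 1 - 0.681z.
Invertibility requires all roots to lie outside the unit circle, i.e. |z| > 1 for every root.
This is linear in z: 1 + (-0.681) z = 0  =>  z = -1/(-0.681) = 1.468429,  |z| = 1.468429.
Moduli of all roots: 1.4684.
All moduli strictly greater than 1? Yes.
Verdict: Invertible.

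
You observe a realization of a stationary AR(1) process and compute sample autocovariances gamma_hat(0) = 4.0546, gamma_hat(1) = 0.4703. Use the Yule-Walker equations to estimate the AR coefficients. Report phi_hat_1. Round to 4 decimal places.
\hat\phi_{1} = 0.1160

The Yule-Walker equations for an AR(p) process read, in matrix form,
  Gamma_p phi = r_p,   with   (Gamma_p)_{ij} = gamma(|i - j|),
                       (r_p)_i = gamma(i),   i,j = 1..p.
Substitute the sample gammas (Toeplitz matrix and right-hand side of size 1):
  Gamma_p = [[4.0546]]
  r_p     = [0.4703]
With p = 1 this is the single equation gamma(0) phi_1 = gamma(1):
  phi_hat_1 = gamma(1) / gamma(0) = 0.4703 / 4.0546 = 0.1160.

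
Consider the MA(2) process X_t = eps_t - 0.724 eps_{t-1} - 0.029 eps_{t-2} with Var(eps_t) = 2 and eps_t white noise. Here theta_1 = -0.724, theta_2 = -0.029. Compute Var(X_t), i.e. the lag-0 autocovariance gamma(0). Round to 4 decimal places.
\gamma(0) = 3.0500

For an MA(q) process X_t = eps_t + sum_i theta_i eps_{t-i} with
Var(eps_t) = sigma^2, the variance is
  gamma(0) = sigma^2 * (1 + sum_i theta_i^2).
  sum_i theta_i^2 = (-0.724)^2 + (-0.029)^2 = 0.524176 + 0.000841 = 0.525017.
  gamma(0) = 2 * (1 + 0.525017) = 2 * 1.525017 = 3.050034, which rounds to 3.0500.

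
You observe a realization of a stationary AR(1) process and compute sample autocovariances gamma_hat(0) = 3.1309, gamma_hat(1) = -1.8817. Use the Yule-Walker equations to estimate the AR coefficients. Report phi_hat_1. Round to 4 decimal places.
\hat\phi_{1} = -0.6010

The Yule-Walker equations for an AR(p) process read, in matrix form,
  Gamma_p phi = r_p,   with   (Gamma_p)_{ij} = gamma(|i - j|),
                       (r_p)_i = gamma(i),   i,j = 1..p.
Substitute the sample gammas (Toeplitz matrix and right-hand side of size 1):
  Gamma_p = [[3.1309]]
  r_p     = [-1.8817]
With p = 1 this is the single equation gamma(0) phi_1 = gamma(1):
  phi_hat_1 = gamma(1) / gamma(0) = -1.8817 / 3.1309 = -0.6010.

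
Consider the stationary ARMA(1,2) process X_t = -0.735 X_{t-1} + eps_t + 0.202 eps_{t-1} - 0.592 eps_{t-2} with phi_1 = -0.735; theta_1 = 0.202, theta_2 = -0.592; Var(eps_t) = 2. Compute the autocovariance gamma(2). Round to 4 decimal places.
\gamma(2) = -0.4632

Multiply the model equation by X_{t-k} and take expectations. With theta_0 = psi_0 = 1 and psi_j the MA(infinity) weights, this gives
  gamma(k) - sum_i phi_i gamma(k-i) = c_k,
  c_k = sigma^2 * sum_{j=k..q} theta_j psi_{j-k}   (c_k = 0 for k > q),
using gamma(-m) = gamma(m).
psi-weights needed (psi_j = theta_j + sum_i phi_i psi_{j-i}):
  psi_1 = theta_1 + phi_1 = 0.202 + (-0.735) = -0.533
  psi_2 = theta_2 + phi_1 psi_1 = -0.592 + (-0.735)(-0.533) = -0.200245
Right-hand sides:
  c_0 = sigma^2 (1 + theta_1 psi_1 + theta_2 psi_2) = 2 * (1 + (0.202)(-0.533) + (-0.592)(-0.200245)) = 2 * 1.010879 = 2.021758
  c_1 = sigma^2 (theta_1 + theta_2 psi_1) = 2 * (0.202 + (-0.592)(-0.533)) = 1.035072
  c_2 = sigma^2 theta_2 = 2 * (-0.592) = -1.184
Equations for k = 0 and k = 1 (AR order 1):
  gamma(0) = phi_1 gamma(1) + c_0
  gamma(1) = phi_1 gamma(0) + c_1
Substituting the second into the first: gamma(0) (1 - phi_1^2) = c_0 + phi_1 c_1, so
  gamma(0) = (c_0 + phi_1 c_1) / (1 - phi_1^2) = (2.021758 + (-0.735)(1.035072)) / (1 - (-0.735)^2) = 1.26098 / 0.459775 = 2.742603.
  gamma(1) = phi_1 gamma(0) + c_1 = (-0.735)(2.742603) + (1.035072) = -0.980741.
For k = 2: gamma(2) = phi_1 gamma(1) + c_2
  = (-0.735)(-0.980741) + (-1.184) = -0.463155.
Therefore gamma(2) = -0.4632 (to 4 decimal places).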